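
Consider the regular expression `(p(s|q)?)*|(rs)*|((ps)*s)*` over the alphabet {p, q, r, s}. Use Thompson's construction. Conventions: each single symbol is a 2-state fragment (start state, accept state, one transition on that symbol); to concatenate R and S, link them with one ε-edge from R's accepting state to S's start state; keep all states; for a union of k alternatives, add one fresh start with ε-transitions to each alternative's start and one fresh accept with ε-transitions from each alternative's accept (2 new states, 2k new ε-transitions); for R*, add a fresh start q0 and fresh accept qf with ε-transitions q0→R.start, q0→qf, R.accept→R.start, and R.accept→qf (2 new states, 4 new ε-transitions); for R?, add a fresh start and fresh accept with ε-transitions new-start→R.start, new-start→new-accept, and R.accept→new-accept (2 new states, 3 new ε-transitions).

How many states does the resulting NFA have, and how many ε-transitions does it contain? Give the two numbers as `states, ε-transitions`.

30, 33

Bottom-up over the parse tree:
Each of the 8 symbol leaves contributes 2 states and 0 ε-transitions.
  s|q : 6 states, 4 ε-transitions
  (s|q)? : 8 states, 7 ε-transitions
  p(s|q)? : 10 states, 8 ε-transitions
  (p(s|q)?)* : 12 states, 12 ε-transitions
  rs : 4 states, 1 ε-transition
  (rs)* : 6 states, 5 ε-transitions
  ps : 4 states, 1 ε-transition
  (ps)* : 6 states, 5 ε-transitions
  (ps)*s : 8 states, 6 ε-transitions
  ((ps)*s)* : 10 states, 10 ε-transitions
  (p(s|q)?)*|(rs)*|((ps)*s)* : 30 states, 33 ε-transitions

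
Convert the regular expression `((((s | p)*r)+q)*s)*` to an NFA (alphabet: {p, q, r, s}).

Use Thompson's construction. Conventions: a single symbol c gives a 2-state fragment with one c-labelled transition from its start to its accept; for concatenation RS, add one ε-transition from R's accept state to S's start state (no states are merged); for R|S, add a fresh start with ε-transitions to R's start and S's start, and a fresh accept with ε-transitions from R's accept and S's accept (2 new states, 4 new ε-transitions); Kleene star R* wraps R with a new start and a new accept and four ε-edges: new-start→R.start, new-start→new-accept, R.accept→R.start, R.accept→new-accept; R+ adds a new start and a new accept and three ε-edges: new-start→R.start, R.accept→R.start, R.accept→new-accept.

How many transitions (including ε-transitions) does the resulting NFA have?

By structural recursion:
Each of the 5 symbol leaves contributes 1 transition (1 symbol, 0 ε).
  s | p → 6 transitions (2 symbol, 4 ε)
  (s | p)* → 10 transitions (2 symbol, 8 ε)
  (s | p)*r → 12 transitions (3 symbol, 9 ε)
  ((s | p)*r)+ → 15 transitions (3 symbol, 12 ε)
  ((s | p)*r)+q → 17 transitions (4 symbol, 13 ε)
  (((s | p)*r)+q)* → 21 transitions (4 symbol, 17 ε)
  (((s | p)*r)+q)*s → 23 transitions (5 symbol, 18 ε)
  ((((s | p)*r)+q)*s)* → 27 transitions (5 symbol, 22 ε)

27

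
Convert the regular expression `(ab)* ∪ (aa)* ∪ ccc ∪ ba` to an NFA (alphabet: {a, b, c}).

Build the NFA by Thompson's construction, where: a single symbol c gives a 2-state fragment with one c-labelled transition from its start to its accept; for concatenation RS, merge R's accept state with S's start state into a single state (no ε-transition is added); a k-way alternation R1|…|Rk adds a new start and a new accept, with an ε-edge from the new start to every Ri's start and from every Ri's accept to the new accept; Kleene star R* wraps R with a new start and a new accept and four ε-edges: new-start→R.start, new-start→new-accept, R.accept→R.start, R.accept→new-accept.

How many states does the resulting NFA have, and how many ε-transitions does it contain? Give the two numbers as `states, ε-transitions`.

Per subexpression:
Each of the 9 symbol leaves contributes 2 states and 0 ε-transitions.
  ab : 3 states, 0 ε-transitions
  (ab)* : 5 states, 4 ε-transitions
  aa : 3 states, 0 ε-transitions
  (aa)* : 5 states, 4 ε-transitions
  ccc : 4 states, 0 ε-transitions
  ba : 3 states, 0 ε-transitions
  (ab)* ∪ (aa)* ∪ ccc ∪ ba : 19 states, 16 ε-transitions

19, 16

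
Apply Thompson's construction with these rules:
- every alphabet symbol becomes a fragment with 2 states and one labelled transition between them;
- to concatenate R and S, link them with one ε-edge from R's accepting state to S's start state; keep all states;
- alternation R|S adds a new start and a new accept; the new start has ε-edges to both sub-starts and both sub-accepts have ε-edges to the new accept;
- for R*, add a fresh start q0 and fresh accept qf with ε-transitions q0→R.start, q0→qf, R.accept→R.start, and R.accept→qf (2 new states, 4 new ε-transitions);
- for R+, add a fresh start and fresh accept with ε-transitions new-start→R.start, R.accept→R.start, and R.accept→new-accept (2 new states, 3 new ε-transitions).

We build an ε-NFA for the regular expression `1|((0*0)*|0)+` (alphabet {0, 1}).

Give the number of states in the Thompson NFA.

Per subexpression:
Each of the 4 symbol leaves contributes a 2-state fragment.
  0* → 4 states
  0*0 → 6 states
  (0*0)* → 8 states
  (0*0)*|0 → 12 states
  ((0*0)*|0)+ → 14 states
  1|((0*0)*|0)+ → 18 states

18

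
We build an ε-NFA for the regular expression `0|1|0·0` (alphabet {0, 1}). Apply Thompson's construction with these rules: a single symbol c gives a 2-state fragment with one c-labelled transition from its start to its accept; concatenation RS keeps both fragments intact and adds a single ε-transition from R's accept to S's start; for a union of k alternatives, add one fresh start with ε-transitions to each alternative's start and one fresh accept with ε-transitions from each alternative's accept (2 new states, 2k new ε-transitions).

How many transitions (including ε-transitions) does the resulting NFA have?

Per subexpression:
Each of the 4 symbol leaves contributes 1 transition (1 symbol, 0 ε).
  0·0 → 3 transitions (2 symbol, 1 ε)
  0|1|0·0 → 11 transitions (4 symbol, 7 ε)

11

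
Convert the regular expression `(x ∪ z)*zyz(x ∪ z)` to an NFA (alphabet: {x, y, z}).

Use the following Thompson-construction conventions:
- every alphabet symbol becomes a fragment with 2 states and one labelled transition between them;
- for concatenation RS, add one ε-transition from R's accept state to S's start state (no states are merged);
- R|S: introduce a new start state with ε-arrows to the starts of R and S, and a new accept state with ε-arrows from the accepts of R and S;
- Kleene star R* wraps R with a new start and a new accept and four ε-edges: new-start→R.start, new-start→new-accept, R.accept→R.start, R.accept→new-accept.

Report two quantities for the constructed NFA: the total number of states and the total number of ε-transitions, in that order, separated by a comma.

20, 16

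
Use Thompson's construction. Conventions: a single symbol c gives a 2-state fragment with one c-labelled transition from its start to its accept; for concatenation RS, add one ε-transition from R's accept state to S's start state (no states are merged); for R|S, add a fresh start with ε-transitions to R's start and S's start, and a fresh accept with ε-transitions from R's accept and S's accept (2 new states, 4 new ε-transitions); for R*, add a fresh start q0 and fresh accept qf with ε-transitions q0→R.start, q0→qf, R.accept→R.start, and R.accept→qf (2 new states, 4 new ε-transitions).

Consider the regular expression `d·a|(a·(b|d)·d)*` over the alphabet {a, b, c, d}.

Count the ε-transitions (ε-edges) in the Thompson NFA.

Per subexpression:
Each of the 6 symbol leaves contributes 0 ε-transitions.
  d·a → 1 ε-transition
  b|d → 4 ε-transitions
  a·(b|d)·d → 6 ε-transitions
  (a·(b|d)·d)* → 10 ε-transitions
  d·a|(a·(b|d)·d)* → 15 ε-transitions

15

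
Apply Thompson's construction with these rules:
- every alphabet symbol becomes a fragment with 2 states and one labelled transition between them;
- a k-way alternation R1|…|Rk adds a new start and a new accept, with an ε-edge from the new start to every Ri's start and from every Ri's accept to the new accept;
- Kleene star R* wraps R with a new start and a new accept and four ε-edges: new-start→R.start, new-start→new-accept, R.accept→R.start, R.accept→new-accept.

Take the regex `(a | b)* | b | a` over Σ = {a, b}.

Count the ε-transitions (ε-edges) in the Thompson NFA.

14

Recursing over subexpressions:
Each of the 4 symbol leaves contributes 0 ε-transitions.
  a | b → 4 ε-transitions
  (a | b)* → 8 ε-transitions
  (a | b)* | b | a → 14 ε-transitions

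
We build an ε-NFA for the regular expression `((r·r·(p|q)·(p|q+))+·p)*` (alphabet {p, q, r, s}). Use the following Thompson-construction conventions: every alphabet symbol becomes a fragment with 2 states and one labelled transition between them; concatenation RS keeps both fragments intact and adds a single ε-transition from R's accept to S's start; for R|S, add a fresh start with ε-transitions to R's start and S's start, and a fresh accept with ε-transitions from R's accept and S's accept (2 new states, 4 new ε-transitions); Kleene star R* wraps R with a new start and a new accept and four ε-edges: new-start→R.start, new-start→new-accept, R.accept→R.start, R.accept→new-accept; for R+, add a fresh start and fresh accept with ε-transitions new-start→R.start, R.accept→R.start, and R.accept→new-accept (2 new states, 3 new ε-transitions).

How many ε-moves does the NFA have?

Building bottom-up:
Each of the 7 symbol leaves contributes 0 ε-transitions.
  p|q — 4 ε-transitions
  q+ — 3 ε-transitions
  p|q+ — 7 ε-transitions
  r·r·(p|q)·(p|q+) — 14 ε-transitions
  (r·r·(p|q)·(p|q+))+ — 17 ε-transitions
  (r·r·(p|q)·(p|q+))+·p — 18 ε-transitions
  ((r·r·(p|q)·(p|q+))+·p)* — 22 ε-transitions

22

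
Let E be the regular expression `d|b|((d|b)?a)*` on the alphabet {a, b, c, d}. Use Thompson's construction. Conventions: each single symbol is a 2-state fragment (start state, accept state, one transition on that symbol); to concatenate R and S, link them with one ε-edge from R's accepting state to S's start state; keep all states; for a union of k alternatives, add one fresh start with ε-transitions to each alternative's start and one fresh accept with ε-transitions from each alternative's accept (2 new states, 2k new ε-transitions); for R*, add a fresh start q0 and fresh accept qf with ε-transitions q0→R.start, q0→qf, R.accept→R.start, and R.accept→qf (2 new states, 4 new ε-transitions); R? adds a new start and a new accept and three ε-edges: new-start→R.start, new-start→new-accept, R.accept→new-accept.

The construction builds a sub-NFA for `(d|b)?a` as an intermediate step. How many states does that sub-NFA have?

10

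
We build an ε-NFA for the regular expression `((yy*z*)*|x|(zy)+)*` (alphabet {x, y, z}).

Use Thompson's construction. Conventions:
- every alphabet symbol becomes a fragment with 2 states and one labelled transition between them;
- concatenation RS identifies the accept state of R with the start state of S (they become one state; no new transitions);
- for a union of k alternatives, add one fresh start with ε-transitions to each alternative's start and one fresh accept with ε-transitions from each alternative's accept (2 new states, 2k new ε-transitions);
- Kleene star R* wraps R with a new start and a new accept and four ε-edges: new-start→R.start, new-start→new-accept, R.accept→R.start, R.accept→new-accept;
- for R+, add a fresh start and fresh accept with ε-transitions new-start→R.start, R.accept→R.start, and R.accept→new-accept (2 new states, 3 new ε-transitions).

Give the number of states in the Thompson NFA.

Bottom-up over the parse tree:
Each of the 6 symbol leaves contributes a 2-state fragment.
  y* = 4 states
  z* = 4 states
  yy*z* = 8 states
  (yy*z*)* = 10 states
  zy = 3 states
  (zy)+ = 5 states
  (yy*z*)*|x|(zy)+ = 19 states
  ((yy*z*)*|x|(zy)+)* = 21 states

21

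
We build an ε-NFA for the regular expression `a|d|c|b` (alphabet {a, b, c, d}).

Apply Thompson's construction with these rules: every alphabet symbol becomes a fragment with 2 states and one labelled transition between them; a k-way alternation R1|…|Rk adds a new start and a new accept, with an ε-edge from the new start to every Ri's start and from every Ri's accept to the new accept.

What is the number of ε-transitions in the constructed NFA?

Bottom-up over the parse tree:
Each of the 4 symbol leaves contributes 0 ε-transitions.
  a|d|c|b = 8 ε-transitions

8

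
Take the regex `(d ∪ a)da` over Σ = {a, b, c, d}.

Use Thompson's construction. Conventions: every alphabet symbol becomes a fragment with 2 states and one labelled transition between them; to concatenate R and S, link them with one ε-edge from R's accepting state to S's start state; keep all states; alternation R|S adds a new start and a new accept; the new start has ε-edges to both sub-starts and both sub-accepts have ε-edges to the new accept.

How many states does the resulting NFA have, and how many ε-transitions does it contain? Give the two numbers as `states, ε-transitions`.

Building bottom-up:
Each of the 4 symbol leaves contributes 2 states and 0 ε-transitions.
  d ∪ a : 6 states, 4 ε-transitions
  (d ∪ a)da : 10 states, 6 ε-transitions

10, 6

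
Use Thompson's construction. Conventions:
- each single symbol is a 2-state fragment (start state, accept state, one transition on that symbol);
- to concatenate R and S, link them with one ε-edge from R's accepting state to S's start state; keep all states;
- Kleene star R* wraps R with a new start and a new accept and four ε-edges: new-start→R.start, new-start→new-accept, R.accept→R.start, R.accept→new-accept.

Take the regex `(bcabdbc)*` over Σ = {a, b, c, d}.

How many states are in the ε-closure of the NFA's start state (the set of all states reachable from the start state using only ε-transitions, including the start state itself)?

Compute the ε-closure size of each fragment's start state recursively; a symbol fragment's start has no outgoing ε-edge, so its closure is just itself (size 1).
  bcabdbc : same as the first factor's closure: C = 1
  (bcabdbc)* : new start has ε-edges to the inner start and to the new accept, so C = 2 + 1 = 3

3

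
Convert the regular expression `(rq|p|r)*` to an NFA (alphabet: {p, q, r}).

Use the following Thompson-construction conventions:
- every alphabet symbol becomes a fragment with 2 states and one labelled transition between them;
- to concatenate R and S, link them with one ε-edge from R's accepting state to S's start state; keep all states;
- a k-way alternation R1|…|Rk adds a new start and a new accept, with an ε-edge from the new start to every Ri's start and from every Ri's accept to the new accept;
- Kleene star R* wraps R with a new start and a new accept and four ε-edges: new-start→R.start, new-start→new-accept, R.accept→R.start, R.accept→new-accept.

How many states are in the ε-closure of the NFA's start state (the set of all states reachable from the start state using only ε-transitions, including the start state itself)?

6

Work bottom-up. For each fragment F, track |ε-closure(F.start)| and whether F's accept lies in that closure (i.e. whether F accepts ε). A single-symbol fragment has closure size 1 and does not accept ε.
  rq → C equals the left operand's closure size = 1 (its accept is not ε-reachable, so the closure stops there)
  rq|p|r → C = 1 + 1 + 1 + 1 = 4 (the new accept is not ε-reachable since no branch accepts ε)
  (rq|p|r)* → C = 1 (new start) + 4 (body) + 1 (new accept) = 6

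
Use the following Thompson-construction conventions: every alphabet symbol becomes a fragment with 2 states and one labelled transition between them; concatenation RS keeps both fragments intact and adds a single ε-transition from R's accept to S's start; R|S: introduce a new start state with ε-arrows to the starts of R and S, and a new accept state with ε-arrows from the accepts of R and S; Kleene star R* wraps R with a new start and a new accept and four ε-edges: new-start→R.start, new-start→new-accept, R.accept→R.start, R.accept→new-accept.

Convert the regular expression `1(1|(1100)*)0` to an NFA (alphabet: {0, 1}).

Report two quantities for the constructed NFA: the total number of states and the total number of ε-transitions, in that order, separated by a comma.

Recursing over subexpressions:
Each of the 7 symbol leaves contributes 2 states and 0 ε-transitions.
  1100 : 8 states, 3 ε-transitions
  (1100)* : 10 states, 7 ε-transitions
  1|(1100)* : 14 states, 11 ε-transitions
  1(1|(1100)*)0 : 18 states, 13 ε-transitions

18, 13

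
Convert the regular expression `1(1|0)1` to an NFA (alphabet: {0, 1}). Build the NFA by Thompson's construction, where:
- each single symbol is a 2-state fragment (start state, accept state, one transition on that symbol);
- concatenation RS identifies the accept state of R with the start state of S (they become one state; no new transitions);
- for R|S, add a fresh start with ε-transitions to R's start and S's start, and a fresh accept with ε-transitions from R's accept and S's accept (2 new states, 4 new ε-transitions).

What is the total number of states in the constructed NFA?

8

Building bottom-up:
Each of the 4 symbol leaves contributes a 2-state fragment.
  1|0 — 6 states
  1(1|0)1 — 8 states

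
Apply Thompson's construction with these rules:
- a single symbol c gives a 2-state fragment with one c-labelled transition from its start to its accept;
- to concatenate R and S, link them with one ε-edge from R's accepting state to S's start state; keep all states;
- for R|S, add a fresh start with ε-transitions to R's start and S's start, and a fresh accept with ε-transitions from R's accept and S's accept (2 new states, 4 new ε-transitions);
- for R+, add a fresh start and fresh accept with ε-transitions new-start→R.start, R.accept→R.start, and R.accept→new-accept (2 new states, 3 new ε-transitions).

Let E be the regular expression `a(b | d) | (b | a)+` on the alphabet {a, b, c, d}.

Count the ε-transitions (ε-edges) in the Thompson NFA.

By structural recursion:
Each of the 5 symbol leaves contributes 0 ε-transitions.
  b | d = 4 ε-transitions
  a(b | d) = 5 ε-transitions
  b | a = 4 ε-transitions
  (b | a)+ = 7 ε-transitions
  a(b | d) | (b | a)+ = 16 ε-transitions

16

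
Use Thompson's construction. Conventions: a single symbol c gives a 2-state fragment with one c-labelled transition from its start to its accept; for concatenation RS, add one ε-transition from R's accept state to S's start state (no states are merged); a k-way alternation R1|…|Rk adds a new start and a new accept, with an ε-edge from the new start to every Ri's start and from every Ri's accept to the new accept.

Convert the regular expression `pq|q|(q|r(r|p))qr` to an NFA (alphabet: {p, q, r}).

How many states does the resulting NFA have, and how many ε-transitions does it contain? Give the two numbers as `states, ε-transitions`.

Per subexpression:
Each of the 9 symbol leaves contributes 2 states and 0 ε-transitions.
  pq : 4 states, 1 ε-transition
  r|p : 6 states, 4 ε-transitions
  r(r|p) : 8 states, 5 ε-transitions
  q|r(r|p) : 12 states, 9 ε-transitions
  (q|r(r|p))qr : 16 states, 11 ε-transitions
  pq|q|(q|r(r|p))qr : 24 states, 18 ε-transitions

24, 18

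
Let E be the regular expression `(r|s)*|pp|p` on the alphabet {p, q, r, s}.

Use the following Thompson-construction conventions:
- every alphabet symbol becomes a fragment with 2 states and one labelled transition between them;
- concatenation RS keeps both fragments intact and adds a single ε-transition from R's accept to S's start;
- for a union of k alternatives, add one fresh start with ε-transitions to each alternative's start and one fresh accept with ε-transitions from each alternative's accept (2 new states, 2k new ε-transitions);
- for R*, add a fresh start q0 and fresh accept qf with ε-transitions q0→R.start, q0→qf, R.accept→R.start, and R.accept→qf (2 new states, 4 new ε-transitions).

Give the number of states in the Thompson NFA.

Bottom-up over the parse tree:
Each of the 5 symbol leaves contributes a 2-state fragment.
  r|s : 6 states
  (r|s)* : 8 states
  pp : 4 states
  (r|s)*|pp|p : 16 states

16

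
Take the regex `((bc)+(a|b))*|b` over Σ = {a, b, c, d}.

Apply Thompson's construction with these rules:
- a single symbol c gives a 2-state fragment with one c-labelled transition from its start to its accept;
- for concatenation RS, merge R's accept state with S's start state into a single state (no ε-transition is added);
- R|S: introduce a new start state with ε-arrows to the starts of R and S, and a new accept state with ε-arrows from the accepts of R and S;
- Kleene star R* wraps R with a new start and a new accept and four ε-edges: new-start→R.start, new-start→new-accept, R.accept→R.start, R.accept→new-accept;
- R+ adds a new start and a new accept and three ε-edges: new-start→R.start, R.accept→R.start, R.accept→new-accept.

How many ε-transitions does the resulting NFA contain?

Building bottom-up:
Each of the 5 symbol leaves contributes 0 ε-transitions.
  bc — 0 ε-transitions
  (bc)+ — 3 ε-transitions
  a|b — 4 ε-transitions
  (bc)+(a|b) — 7 ε-transitions
  ((bc)+(a|b))* — 11 ε-transitions
  ((bc)+(a|b))*|b — 15 ε-transitions

15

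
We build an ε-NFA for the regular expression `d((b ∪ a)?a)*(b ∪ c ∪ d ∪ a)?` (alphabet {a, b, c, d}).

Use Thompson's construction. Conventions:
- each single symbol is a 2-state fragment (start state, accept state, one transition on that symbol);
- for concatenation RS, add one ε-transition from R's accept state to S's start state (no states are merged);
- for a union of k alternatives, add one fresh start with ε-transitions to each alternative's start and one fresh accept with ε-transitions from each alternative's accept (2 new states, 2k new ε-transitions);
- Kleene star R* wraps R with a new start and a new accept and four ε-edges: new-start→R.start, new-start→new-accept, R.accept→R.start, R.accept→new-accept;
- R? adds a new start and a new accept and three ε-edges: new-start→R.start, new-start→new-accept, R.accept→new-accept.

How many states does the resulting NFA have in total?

26

Per subexpression:
Each of the 8 symbol leaves contributes a 2-state fragment.
  b ∪ a : 6 states
  (b ∪ a)? : 8 states
  (b ∪ a)?a : 10 states
  ((b ∪ a)?a)* : 12 states
  b ∪ c ∪ d ∪ a : 10 states
  (b ∪ c ∪ d ∪ a)? : 12 states
  d((b ∪ a)?a)*(b ∪ c ∪ d ∪ a)? : 26 states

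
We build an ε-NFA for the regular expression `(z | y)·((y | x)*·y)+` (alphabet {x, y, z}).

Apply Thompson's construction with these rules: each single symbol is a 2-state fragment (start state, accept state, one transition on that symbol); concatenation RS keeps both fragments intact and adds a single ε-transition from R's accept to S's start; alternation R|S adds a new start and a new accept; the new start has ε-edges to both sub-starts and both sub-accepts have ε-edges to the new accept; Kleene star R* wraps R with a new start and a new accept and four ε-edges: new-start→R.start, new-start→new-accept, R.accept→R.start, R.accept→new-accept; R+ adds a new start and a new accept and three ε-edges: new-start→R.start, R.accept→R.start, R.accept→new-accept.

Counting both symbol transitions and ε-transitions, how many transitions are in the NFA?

22

Recursing over subexpressions:
Each of the 5 symbol leaves contributes 1 transition (1 symbol, 0 ε).
  z | y → 6 transitions (2 symbol, 4 ε)
  y | x → 6 transitions (2 symbol, 4 ε)
  (y | x)* → 10 transitions (2 symbol, 8 ε)
  (y | x)*·y → 12 transitions (3 symbol, 9 ε)
  ((y | x)*·y)+ → 15 transitions (3 symbol, 12 ε)
  (z | y)·((y | x)*·y)+ → 22 transitions (5 symbol, 17 ε)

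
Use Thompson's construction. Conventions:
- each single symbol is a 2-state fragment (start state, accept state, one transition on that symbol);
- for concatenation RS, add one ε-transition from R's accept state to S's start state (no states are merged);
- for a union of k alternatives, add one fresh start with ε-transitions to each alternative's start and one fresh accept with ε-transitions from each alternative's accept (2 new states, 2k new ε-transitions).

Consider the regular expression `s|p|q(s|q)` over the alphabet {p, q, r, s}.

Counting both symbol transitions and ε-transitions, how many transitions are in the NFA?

Building bottom-up:
Each of the 5 symbol leaves contributes 1 transition (1 symbol, 0 ε).
  s|q = 6 transitions (2 symbol, 4 ε)
  q(s|q) = 8 transitions (3 symbol, 5 ε)
  s|p|q(s|q) = 16 transitions (5 symbol, 11 ε)

16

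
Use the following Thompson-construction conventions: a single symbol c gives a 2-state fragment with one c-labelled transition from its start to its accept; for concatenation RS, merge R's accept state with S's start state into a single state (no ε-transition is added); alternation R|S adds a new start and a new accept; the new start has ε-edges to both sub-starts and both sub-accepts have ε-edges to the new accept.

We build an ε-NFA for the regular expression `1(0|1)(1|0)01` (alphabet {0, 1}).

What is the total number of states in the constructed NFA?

Bottom-up over the parse tree:
Each of the 7 symbol leaves contributes a 2-state fragment.
  0|1 = 6 states
  1|0 = 6 states
  1(0|1)(1|0)01 = 14 states

14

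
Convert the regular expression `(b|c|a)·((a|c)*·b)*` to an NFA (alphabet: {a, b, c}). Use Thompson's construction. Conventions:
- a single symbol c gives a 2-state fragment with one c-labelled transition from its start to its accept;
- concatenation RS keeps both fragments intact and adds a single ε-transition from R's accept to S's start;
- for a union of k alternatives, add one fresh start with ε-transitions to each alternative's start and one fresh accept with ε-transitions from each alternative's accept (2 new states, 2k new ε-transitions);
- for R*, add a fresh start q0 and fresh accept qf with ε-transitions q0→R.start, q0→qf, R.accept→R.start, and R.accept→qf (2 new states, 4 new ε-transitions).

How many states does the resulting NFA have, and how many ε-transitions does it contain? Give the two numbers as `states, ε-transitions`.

20, 20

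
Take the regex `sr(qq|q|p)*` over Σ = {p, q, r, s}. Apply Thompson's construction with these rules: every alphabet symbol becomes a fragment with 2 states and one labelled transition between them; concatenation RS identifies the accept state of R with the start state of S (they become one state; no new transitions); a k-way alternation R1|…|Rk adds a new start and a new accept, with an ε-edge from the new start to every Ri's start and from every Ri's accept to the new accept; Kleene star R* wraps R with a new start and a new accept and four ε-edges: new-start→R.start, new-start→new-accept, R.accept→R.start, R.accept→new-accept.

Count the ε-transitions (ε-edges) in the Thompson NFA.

Building bottom-up:
Each of the 6 symbol leaves contributes 0 ε-transitions.
  qq — 0 ε-transitions
  qq|q|p — 6 ε-transitions
  (qq|q|p)* — 10 ε-transitions
  sr(qq|q|p)* — 10 ε-transitions

10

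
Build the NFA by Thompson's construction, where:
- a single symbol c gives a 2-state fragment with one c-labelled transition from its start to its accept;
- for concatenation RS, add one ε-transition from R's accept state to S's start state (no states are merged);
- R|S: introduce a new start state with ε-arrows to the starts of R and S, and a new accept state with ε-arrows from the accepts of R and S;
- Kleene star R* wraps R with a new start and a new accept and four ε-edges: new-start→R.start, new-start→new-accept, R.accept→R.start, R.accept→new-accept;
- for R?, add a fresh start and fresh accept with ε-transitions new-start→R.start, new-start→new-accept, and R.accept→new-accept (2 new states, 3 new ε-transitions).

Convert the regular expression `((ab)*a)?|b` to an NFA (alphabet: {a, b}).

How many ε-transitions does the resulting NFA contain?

13

By structural recursion:
Each of the 4 symbol leaves contributes 0 ε-transitions.
  ab — 1 ε-transition
  (ab)* — 5 ε-transitions
  (ab)*a — 6 ε-transitions
  ((ab)*a)? — 9 ε-transitions
  ((ab)*a)?|b — 13 ε-transitions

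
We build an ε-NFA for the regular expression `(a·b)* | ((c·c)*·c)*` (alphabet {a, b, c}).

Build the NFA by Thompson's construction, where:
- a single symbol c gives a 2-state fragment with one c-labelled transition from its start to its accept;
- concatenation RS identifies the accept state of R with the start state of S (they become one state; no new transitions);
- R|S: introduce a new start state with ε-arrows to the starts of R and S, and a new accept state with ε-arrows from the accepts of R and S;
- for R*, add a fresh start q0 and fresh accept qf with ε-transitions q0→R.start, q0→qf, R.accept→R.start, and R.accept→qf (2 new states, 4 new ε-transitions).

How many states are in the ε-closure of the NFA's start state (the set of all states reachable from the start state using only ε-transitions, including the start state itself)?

10

Compute the ε-closure size of each fragment's start state recursively; a symbol fragment's start has no outgoing ε-edge, so its closure is just itself (size 1).
  a·b : same as the first factor's closure: C = 1
  (a·b)* : the star's fresh start ε-reaches both the body's start and the fresh accept: C = 2 + 1 = 3
  c·c : same as the first factor's closure: C = 1
  (c·c)* : the star's fresh start ε-reaches both the body's start and the fresh accept: C = 2 + 1 = 3
  (c·c)*·c : the left operand accepts ε, so the closure extends into the next operand (the shared merged state is already counted); C = 3 + (1−1) = 3
  ((c·c)*·c)* : C = 1 (new start) + 3 (body) + 1 (new accept) = 5
  (a·b)* | ((c·c)*·c)* : new start ε-reaches every alternative's start; at least one alternative accepts ε, so the union's new accept is reached too: C = 1 + 3 + 5 + 1 = 10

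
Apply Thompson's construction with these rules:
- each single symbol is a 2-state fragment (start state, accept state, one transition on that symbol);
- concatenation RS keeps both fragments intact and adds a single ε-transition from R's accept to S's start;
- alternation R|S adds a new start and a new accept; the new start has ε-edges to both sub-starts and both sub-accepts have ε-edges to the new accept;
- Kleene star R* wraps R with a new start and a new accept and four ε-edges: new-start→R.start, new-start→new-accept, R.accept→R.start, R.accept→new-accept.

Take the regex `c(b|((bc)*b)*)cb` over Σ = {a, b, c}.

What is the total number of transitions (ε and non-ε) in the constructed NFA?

Per subexpression:
Each of the 7 symbol leaves contributes 1 transition (1 symbol, 0 ε).
  bc : 3 transitions (2 symbol, 1 ε)
  (bc)* : 7 transitions (2 symbol, 5 ε)
  (bc)*b : 9 transitions (3 symbol, 6 ε)
  ((bc)*b)* : 13 transitions (3 symbol, 10 ε)
  b|((bc)*b)* : 18 transitions (4 symbol, 14 ε)
  c(b|((bc)*b)*)cb : 24 transitions (7 symbol, 17 ε)

24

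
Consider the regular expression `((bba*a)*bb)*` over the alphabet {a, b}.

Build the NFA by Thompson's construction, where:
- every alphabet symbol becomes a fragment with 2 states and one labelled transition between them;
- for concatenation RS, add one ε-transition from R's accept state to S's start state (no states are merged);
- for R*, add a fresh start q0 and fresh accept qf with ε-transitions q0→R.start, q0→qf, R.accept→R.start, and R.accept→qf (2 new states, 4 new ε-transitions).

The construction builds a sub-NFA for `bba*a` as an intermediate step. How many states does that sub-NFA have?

Fragment for `bba*a`:
Each of the 4 symbol leaves contributes a 2-state fragment.
  a* : 4 states
  bba*a : 10 states

10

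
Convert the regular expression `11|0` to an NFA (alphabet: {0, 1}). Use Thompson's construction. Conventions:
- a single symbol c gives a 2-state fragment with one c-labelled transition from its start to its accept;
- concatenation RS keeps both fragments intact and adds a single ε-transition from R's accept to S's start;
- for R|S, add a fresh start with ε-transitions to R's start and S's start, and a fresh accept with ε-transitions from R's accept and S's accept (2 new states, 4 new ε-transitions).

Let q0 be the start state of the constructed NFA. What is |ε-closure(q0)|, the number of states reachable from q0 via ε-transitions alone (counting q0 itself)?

Let C(F) = |ε-closure(F.start)| within fragment F, and note whether F accepts ε. Symbol fragments have C = 1 and do not accept ε. Then:
  11 — |closure| equals the left operand's closure size = 1 (its accept is not ε-reachable, so the closure stops there)
  11|0 — |closure| = 1 + 1 + 1 = 3 (the new accept is not ε-reachable since no branch accepts ε)

3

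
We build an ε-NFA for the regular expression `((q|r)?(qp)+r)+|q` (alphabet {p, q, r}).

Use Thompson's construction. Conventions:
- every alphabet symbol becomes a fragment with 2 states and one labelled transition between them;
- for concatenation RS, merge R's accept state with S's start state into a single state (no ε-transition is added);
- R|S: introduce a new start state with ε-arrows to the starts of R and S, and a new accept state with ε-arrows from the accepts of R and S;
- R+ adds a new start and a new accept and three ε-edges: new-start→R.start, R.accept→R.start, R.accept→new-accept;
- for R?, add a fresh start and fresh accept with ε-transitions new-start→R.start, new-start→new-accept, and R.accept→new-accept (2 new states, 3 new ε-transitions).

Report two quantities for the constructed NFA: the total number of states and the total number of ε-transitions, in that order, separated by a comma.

19, 17

Recursing over subexpressions:
Each of the 6 symbol leaves contributes 2 states and 0 ε-transitions.
  q|r — 6 states, 4 ε-transitions
  (q|r)? — 8 states, 7 ε-transitions
  qp — 3 states, 0 ε-transitions
  (qp)+ — 5 states, 3 ε-transitions
  (q|r)?(qp)+r — 13 states, 10 ε-transitions
  ((q|r)?(qp)+r)+ — 15 states, 13 ε-transitions
  ((q|r)?(qp)+r)+|q — 19 states, 17 ε-transitions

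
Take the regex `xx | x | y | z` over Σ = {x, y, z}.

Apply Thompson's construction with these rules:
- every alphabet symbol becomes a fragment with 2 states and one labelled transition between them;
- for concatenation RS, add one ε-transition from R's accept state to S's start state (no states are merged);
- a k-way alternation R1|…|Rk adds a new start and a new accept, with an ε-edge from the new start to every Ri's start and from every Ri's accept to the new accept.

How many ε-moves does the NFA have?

Bottom-up over the parse tree:
Each of the 5 symbol leaves contributes 0 ε-transitions.
  xx : 1 ε-transition
  xx | x | y | z : 9 ε-transitions

9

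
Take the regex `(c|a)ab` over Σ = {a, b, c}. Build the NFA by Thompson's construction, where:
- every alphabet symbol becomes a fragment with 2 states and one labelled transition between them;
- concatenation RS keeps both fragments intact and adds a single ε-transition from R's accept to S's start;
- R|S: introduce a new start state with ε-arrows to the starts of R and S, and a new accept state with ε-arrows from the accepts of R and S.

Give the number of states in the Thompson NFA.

10

Recursing over subexpressions:
Each of the 4 symbol leaves contributes a 2-state fragment.
  c|a → 6 states
  (c|a)ab → 10 states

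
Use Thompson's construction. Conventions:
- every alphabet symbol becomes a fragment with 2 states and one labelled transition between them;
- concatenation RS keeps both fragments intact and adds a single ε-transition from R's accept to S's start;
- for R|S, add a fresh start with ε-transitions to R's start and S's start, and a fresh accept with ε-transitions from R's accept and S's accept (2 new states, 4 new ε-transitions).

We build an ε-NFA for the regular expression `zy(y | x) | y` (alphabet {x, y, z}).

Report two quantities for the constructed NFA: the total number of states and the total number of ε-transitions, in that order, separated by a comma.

14, 10

Building bottom-up:
Each of the 5 symbol leaves contributes 2 states and 0 ε-transitions.
  y | x = 6 states, 4 ε-transitions
  zy(y | x) = 10 states, 6 ε-transitions
  zy(y | x) | y = 14 states, 10 ε-transitions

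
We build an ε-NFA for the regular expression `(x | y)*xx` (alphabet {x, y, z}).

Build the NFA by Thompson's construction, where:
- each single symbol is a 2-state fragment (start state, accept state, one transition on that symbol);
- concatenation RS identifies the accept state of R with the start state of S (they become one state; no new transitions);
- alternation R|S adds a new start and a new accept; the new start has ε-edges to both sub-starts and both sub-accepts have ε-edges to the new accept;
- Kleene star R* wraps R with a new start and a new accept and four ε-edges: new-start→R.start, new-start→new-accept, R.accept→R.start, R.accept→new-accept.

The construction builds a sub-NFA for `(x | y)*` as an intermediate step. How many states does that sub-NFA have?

Fragment for `(x | y)*`:
Each of the 2 symbol leaves contributes a 2-state fragment.
  x | y = 6 states
  (x | y)* = 8 states

8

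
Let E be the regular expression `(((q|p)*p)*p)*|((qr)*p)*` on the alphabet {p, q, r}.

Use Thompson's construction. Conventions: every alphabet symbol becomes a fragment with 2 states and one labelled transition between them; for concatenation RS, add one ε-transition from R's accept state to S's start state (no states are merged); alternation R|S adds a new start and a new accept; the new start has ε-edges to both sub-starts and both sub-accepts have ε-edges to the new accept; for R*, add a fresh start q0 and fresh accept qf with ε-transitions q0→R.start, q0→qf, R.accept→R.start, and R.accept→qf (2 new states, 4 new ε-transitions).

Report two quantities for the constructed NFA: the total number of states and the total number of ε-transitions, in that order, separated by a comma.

28, 32

By structural recursion:
Each of the 7 symbol leaves contributes 2 states and 0 ε-transitions.
  q|p — 6 states, 4 ε-transitions
  (q|p)* — 8 states, 8 ε-transitions
  (q|p)*p — 10 states, 9 ε-transitions
  ((q|p)*p)* — 12 states, 13 ε-transitions
  ((q|p)*p)*p — 14 states, 14 ε-transitions
  (((q|p)*p)*p)* — 16 states, 18 ε-transitions
  qr — 4 states, 1 ε-transition
  (qr)* — 6 states, 5 ε-transitions
  (qr)*p — 8 states, 6 ε-transitions
  ((qr)*p)* — 10 states, 10 ε-transitions
  (((q|p)*p)*p)*|((qr)*p)* — 28 states, 32 ε-transitions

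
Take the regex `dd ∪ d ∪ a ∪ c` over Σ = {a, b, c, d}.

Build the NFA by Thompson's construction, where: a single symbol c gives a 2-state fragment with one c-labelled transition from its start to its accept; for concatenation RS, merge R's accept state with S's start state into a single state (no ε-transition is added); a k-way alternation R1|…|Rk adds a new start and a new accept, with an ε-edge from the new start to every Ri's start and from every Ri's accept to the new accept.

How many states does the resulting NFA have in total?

11

By structural recursion:
Each of the 5 symbol leaves contributes a 2-state fragment.
  dd : 3 states
  dd ∪ d ∪ a ∪ c : 11 states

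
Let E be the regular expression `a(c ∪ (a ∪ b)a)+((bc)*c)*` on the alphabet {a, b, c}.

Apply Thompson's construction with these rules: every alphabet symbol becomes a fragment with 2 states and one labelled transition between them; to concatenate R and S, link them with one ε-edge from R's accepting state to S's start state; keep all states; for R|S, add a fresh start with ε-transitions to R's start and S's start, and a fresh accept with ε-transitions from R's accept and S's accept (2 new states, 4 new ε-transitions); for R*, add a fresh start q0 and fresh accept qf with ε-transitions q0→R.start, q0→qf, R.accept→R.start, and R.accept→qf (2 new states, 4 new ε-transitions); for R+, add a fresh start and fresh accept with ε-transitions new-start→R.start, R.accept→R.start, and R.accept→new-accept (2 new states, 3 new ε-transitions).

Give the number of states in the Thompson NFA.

Recursing over subexpressions:
Each of the 8 symbol leaves contributes a 2-state fragment.
  a ∪ b : 6 states
  (a ∪ b)a : 8 states
  c ∪ (a ∪ b)a : 12 states
  (c ∪ (a ∪ b)a)+ : 14 states
  bc : 4 states
  (bc)* : 6 states
  (bc)*c : 8 states
  ((bc)*c)* : 10 states
  a(c ∪ (a ∪ b)a)+((bc)*c)* : 26 states

26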